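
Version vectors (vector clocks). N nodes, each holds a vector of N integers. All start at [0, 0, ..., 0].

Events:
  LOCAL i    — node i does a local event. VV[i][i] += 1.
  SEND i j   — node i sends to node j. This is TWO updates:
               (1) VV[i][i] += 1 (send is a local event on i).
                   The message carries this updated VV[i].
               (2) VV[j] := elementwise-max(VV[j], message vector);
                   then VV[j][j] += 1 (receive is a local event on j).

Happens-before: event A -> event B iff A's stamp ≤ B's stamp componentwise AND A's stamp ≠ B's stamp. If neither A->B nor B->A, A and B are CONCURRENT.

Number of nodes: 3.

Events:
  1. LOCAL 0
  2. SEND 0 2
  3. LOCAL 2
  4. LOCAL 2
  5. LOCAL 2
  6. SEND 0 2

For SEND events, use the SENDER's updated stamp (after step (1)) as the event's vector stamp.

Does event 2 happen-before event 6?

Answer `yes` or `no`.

Answer: yes

Derivation:
Initial: VV[0]=[0, 0, 0]
Initial: VV[1]=[0, 0, 0]
Initial: VV[2]=[0, 0, 0]
Event 1: LOCAL 0: VV[0][0]++ -> VV[0]=[1, 0, 0]
Event 2: SEND 0->2: VV[0][0]++ -> VV[0]=[2, 0, 0], msg_vec=[2, 0, 0]; VV[2]=max(VV[2],msg_vec) then VV[2][2]++ -> VV[2]=[2, 0, 1]
Event 3: LOCAL 2: VV[2][2]++ -> VV[2]=[2, 0, 2]
Event 4: LOCAL 2: VV[2][2]++ -> VV[2]=[2, 0, 3]
Event 5: LOCAL 2: VV[2][2]++ -> VV[2]=[2, 0, 4]
Event 6: SEND 0->2: VV[0][0]++ -> VV[0]=[3, 0, 0], msg_vec=[3, 0, 0]; VV[2]=max(VV[2],msg_vec) then VV[2][2]++ -> VV[2]=[3, 0, 5]
Event 2 stamp: [2, 0, 0]
Event 6 stamp: [3, 0, 0]
[2, 0, 0] <= [3, 0, 0]? True. Equal? False. Happens-before: True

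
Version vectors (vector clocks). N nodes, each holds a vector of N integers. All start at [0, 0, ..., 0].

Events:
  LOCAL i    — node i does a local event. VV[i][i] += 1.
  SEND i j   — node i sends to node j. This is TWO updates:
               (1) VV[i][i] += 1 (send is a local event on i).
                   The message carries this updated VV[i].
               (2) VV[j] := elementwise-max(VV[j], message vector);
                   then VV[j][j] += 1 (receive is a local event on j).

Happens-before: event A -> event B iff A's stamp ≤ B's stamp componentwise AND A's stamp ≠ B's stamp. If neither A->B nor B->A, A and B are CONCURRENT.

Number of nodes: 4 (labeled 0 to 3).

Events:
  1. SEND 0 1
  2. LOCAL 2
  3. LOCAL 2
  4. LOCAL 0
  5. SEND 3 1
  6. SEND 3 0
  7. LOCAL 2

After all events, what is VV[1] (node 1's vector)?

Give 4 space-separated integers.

Initial: VV[0]=[0, 0, 0, 0]
Initial: VV[1]=[0, 0, 0, 0]
Initial: VV[2]=[0, 0, 0, 0]
Initial: VV[3]=[0, 0, 0, 0]
Event 1: SEND 0->1: VV[0][0]++ -> VV[0]=[1, 0, 0, 0], msg_vec=[1, 0, 0, 0]; VV[1]=max(VV[1],msg_vec) then VV[1][1]++ -> VV[1]=[1, 1, 0, 0]
Event 2: LOCAL 2: VV[2][2]++ -> VV[2]=[0, 0, 1, 0]
Event 3: LOCAL 2: VV[2][2]++ -> VV[2]=[0, 0, 2, 0]
Event 4: LOCAL 0: VV[0][0]++ -> VV[0]=[2, 0, 0, 0]
Event 5: SEND 3->1: VV[3][3]++ -> VV[3]=[0, 0, 0, 1], msg_vec=[0, 0, 0, 1]; VV[1]=max(VV[1],msg_vec) then VV[1][1]++ -> VV[1]=[1, 2, 0, 1]
Event 6: SEND 3->0: VV[3][3]++ -> VV[3]=[0, 0, 0, 2], msg_vec=[0, 0, 0, 2]; VV[0]=max(VV[0],msg_vec) then VV[0][0]++ -> VV[0]=[3, 0, 0, 2]
Event 7: LOCAL 2: VV[2][2]++ -> VV[2]=[0, 0, 3, 0]
Final vectors: VV[0]=[3, 0, 0, 2]; VV[1]=[1, 2, 0, 1]; VV[2]=[0, 0, 3, 0]; VV[3]=[0, 0, 0, 2]

Answer: 1 2 0 1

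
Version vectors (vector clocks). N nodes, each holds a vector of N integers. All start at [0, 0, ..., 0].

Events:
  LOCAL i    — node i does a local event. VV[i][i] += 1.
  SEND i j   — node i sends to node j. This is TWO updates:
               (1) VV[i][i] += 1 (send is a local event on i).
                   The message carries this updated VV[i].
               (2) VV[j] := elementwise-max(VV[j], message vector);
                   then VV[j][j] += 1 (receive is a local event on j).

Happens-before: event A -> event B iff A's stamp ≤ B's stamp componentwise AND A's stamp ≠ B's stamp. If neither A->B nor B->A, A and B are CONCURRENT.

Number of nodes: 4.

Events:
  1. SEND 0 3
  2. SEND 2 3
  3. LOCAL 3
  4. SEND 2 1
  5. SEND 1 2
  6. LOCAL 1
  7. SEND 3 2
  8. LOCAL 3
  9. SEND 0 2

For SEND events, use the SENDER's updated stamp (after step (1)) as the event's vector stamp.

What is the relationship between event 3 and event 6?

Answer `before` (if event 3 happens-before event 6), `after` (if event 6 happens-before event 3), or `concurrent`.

Initial: VV[0]=[0, 0, 0, 0]
Initial: VV[1]=[0, 0, 0, 0]
Initial: VV[2]=[0, 0, 0, 0]
Initial: VV[3]=[0, 0, 0, 0]
Event 1: SEND 0->3: VV[0][0]++ -> VV[0]=[1, 0, 0, 0], msg_vec=[1, 0, 0, 0]; VV[3]=max(VV[3],msg_vec) then VV[3][3]++ -> VV[3]=[1, 0, 0, 1]
Event 2: SEND 2->3: VV[2][2]++ -> VV[2]=[0, 0, 1, 0], msg_vec=[0, 0, 1, 0]; VV[3]=max(VV[3],msg_vec) then VV[3][3]++ -> VV[3]=[1, 0, 1, 2]
Event 3: LOCAL 3: VV[3][3]++ -> VV[3]=[1, 0, 1, 3]
Event 4: SEND 2->1: VV[2][2]++ -> VV[2]=[0, 0, 2, 0], msg_vec=[0, 0, 2, 0]; VV[1]=max(VV[1],msg_vec) then VV[1][1]++ -> VV[1]=[0, 1, 2, 0]
Event 5: SEND 1->2: VV[1][1]++ -> VV[1]=[0, 2, 2, 0], msg_vec=[0, 2, 2, 0]; VV[2]=max(VV[2],msg_vec) then VV[2][2]++ -> VV[2]=[0, 2, 3, 0]
Event 6: LOCAL 1: VV[1][1]++ -> VV[1]=[0, 3, 2, 0]
Event 7: SEND 3->2: VV[3][3]++ -> VV[3]=[1, 0, 1, 4], msg_vec=[1, 0, 1, 4]; VV[2]=max(VV[2],msg_vec) then VV[2][2]++ -> VV[2]=[1, 2, 4, 4]
Event 8: LOCAL 3: VV[3][3]++ -> VV[3]=[1, 0, 1, 5]
Event 9: SEND 0->2: VV[0][0]++ -> VV[0]=[2, 0, 0, 0], msg_vec=[2, 0, 0, 0]; VV[2]=max(VV[2],msg_vec) then VV[2][2]++ -> VV[2]=[2, 2, 5, 4]
Event 3 stamp: [1, 0, 1, 3]
Event 6 stamp: [0, 3, 2, 0]
[1, 0, 1, 3] <= [0, 3, 2, 0]? False
[0, 3, 2, 0] <= [1, 0, 1, 3]? False
Relation: concurrent

Answer: concurrent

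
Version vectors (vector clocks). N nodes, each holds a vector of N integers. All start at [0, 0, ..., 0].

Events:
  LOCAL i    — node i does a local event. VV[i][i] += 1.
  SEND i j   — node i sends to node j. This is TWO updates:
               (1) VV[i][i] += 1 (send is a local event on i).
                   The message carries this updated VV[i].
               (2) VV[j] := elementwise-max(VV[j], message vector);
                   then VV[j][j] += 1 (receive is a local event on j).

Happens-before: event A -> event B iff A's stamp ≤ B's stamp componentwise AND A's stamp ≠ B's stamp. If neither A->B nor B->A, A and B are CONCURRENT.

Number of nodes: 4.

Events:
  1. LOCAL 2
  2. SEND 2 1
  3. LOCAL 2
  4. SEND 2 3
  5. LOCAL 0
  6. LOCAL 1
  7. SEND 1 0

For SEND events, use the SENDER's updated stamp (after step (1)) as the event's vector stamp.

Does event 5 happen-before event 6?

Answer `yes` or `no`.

Initial: VV[0]=[0, 0, 0, 0]
Initial: VV[1]=[0, 0, 0, 0]
Initial: VV[2]=[0, 0, 0, 0]
Initial: VV[3]=[0, 0, 0, 0]
Event 1: LOCAL 2: VV[2][2]++ -> VV[2]=[0, 0, 1, 0]
Event 2: SEND 2->1: VV[2][2]++ -> VV[2]=[0, 0, 2, 0], msg_vec=[0, 0, 2, 0]; VV[1]=max(VV[1],msg_vec) then VV[1][1]++ -> VV[1]=[0, 1, 2, 0]
Event 3: LOCAL 2: VV[2][2]++ -> VV[2]=[0, 0, 3, 0]
Event 4: SEND 2->3: VV[2][2]++ -> VV[2]=[0, 0, 4, 0], msg_vec=[0, 0, 4, 0]; VV[3]=max(VV[3],msg_vec) then VV[3][3]++ -> VV[3]=[0, 0, 4, 1]
Event 5: LOCAL 0: VV[0][0]++ -> VV[0]=[1, 0, 0, 0]
Event 6: LOCAL 1: VV[1][1]++ -> VV[1]=[0, 2, 2, 0]
Event 7: SEND 1->0: VV[1][1]++ -> VV[1]=[0, 3, 2, 0], msg_vec=[0, 3, 2, 0]; VV[0]=max(VV[0],msg_vec) then VV[0][0]++ -> VV[0]=[2, 3, 2, 0]
Event 5 stamp: [1, 0, 0, 0]
Event 6 stamp: [0, 2, 2, 0]
[1, 0, 0, 0] <= [0, 2, 2, 0]? False. Equal? False. Happens-before: False

Answer: no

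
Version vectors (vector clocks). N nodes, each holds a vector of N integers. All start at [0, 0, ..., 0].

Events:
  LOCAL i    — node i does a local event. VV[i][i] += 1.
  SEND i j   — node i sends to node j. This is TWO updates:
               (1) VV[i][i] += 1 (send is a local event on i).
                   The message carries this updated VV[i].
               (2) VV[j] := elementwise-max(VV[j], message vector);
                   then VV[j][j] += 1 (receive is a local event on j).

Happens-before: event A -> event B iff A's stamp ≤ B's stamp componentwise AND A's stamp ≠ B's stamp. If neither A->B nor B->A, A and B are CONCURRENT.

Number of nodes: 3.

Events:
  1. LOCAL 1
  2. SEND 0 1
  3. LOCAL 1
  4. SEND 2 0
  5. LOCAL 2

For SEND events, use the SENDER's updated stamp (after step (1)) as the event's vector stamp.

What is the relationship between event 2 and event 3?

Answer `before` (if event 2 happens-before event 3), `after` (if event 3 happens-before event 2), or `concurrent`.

Initial: VV[0]=[0, 0, 0]
Initial: VV[1]=[0, 0, 0]
Initial: VV[2]=[0, 0, 0]
Event 1: LOCAL 1: VV[1][1]++ -> VV[1]=[0, 1, 0]
Event 2: SEND 0->1: VV[0][0]++ -> VV[0]=[1, 0, 0], msg_vec=[1, 0, 0]; VV[1]=max(VV[1],msg_vec) then VV[1][1]++ -> VV[1]=[1, 2, 0]
Event 3: LOCAL 1: VV[1][1]++ -> VV[1]=[1, 3, 0]
Event 4: SEND 2->0: VV[2][2]++ -> VV[2]=[0, 0, 1], msg_vec=[0, 0, 1]; VV[0]=max(VV[0],msg_vec) then VV[0][0]++ -> VV[0]=[2, 0, 1]
Event 5: LOCAL 2: VV[2][2]++ -> VV[2]=[0, 0, 2]
Event 2 stamp: [1, 0, 0]
Event 3 stamp: [1, 3, 0]
[1, 0, 0] <= [1, 3, 0]? True
[1, 3, 0] <= [1, 0, 0]? False
Relation: before

Answer: before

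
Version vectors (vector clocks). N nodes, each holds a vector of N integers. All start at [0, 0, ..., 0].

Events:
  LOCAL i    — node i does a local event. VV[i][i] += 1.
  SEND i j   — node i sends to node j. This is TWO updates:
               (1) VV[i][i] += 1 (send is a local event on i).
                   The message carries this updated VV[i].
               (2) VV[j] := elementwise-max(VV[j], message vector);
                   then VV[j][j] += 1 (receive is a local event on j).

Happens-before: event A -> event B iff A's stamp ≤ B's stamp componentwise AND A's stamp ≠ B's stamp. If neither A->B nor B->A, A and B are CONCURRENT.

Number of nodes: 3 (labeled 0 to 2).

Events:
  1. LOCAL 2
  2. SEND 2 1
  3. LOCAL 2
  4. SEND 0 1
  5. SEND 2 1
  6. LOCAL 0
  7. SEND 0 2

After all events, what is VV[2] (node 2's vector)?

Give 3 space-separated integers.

Answer: 3 0 5

Derivation:
Initial: VV[0]=[0, 0, 0]
Initial: VV[1]=[0, 0, 0]
Initial: VV[2]=[0, 0, 0]
Event 1: LOCAL 2: VV[2][2]++ -> VV[2]=[0, 0, 1]
Event 2: SEND 2->1: VV[2][2]++ -> VV[2]=[0, 0, 2], msg_vec=[0, 0, 2]; VV[1]=max(VV[1],msg_vec) then VV[1][1]++ -> VV[1]=[0, 1, 2]
Event 3: LOCAL 2: VV[2][2]++ -> VV[2]=[0, 0, 3]
Event 4: SEND 0->1: VV[0][0]++ -> VV[0]=[1, 0, 0], msg_vec=[1, 0, 0]; VV[1]=max(VV[1],msg_vec) then VV[1][1]++ -> VV[1]=[1, 2, 2]
Event 5: SEND 2->1: VV[2][2]++ -> VV[2]=[0, 0, 4], msg_vec=[0, 0, 4]; VV[1]=max(VV[1],msg_vec) then VV[1][1]++ -> VV[1]=[1, 3, 4]
Event 6: LOCAL 0: VV[0][0]++ -> VV[0]=[2, 0, 0]
Event 7: SEND 0->2: VV[0][0]++ -> VV[0]=[3, 0, 0], msg_vec=[3, 0, 0]; VV[2]=max(VV[2],msg_vec) then VV[2][2]++ -> VV[2]=[3, 0, 5]
Final vectors: VV[0]=[3, 0, 0]; VV[1]=[1, 3, 4]; VV[2]=[3, 0, 5]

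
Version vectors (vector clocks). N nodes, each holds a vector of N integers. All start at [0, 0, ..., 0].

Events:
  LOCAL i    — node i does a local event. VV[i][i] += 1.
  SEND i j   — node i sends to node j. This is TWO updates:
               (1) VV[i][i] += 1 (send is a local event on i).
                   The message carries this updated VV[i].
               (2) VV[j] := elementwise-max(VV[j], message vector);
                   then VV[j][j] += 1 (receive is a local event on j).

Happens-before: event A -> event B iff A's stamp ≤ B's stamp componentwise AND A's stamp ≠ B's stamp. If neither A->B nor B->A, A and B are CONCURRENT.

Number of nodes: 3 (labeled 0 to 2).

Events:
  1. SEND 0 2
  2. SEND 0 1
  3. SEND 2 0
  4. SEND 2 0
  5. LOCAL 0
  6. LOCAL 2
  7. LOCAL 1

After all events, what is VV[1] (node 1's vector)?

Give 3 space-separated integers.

Initial: VV[0]=[0, 0, 0]
Initial: VV[1]=[0, 0, 0]
Initial: VV[2]=[0, 0, 0]
Event 1: SEND 0->2: VV[0][0]++ -> VV[0]=[1, 0, 0], msg_vec=[1, 0, 0]; VV[2]=max(VV[2],msg_vec) then VV[2][2]++ -> VV[2]=[1, 0, 1]
Event 2: SEND 0->1: VV[0][0]++ -> VV[0]=[2, 0, 0], msg_vec=[2, 0, 0]; VV[1]=max(VV[1],msg_vec) then VV[1][1]++ -> VV[1]=[2, 1, 0]
Event 3: SEND 2->0: VV[2][2]++ -> VV[2]=[1, 0, 2], msg_vec=[1, 0, 2]; VV[0]=max(VV[0],msg_vec) then VV[0][0]++ -> VV[0]=[3, 0, 2]
Event 4: SEND 2->0: VV[2][2]++ -> VV[2]=[1, 0, 3], msg_vec=[1, 0, 3]; VV[0]=max(VV[0],msg_vec) then VV[0][0]++ -> VV[0]=[4, 0, 3]
Event 5: LOCAL 0: VV[0][0]++ -> VV[0]=[5, 0, 3]
Event 6: LOCAL 2: VV[2][2]++ -> VV[2]=[1, 0, 4]
Event 7: LOCAL 1: VV[1][1]++ -> VV[1]=[2, 2, 0]
Final vectors: VV[0]=[5, 0, 3]; VV[1]=[2, 2, 0]; VV[2]=[1, 0, 4]

Answer: 2 2 0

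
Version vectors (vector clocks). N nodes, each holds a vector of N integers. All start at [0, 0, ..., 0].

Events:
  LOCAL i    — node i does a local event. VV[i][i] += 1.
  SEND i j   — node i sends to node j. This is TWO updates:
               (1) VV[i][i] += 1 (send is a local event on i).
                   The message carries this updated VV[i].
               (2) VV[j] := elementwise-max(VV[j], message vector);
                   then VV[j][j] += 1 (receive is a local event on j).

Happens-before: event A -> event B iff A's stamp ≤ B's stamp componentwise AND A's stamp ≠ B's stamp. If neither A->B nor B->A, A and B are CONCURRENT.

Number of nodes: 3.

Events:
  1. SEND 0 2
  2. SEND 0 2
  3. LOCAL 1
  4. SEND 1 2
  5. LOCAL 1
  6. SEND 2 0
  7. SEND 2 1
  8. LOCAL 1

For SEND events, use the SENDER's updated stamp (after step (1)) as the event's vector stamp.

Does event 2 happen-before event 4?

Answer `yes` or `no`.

Answer: no

Derivation:
Initial: VV[0]=[0, 0, 0]
Initial: VV[1]=[0, 0, 0]
Initial: VV[2]=[0, 0, 0]
Event 1: SEND 0->2: VV[0][0]++ -> VV[0]=[1, 0, 0], msg_vec=[1, 0, 0]; VV[2]=max(VV[2],msg_vec) then VV[2][2]++ -> VV[2]=[1, 0, 1]
Event 2: SEND 0->2: VV[0][0]++ -> VV[0]=[2, 0, 0], msg_vec=[2, 0, 0]; VV[2]=max(VV[2],msg_vec) then VV[2][2]++ -> VV[2]=[2, 0, 2]
Event 3: LOCAL 1: VV[1][1]++ -> VV[1]=[0, 1, 0]
Event 4: SEND 1->2: VV[1][1]++ -> VV[1]=[0, 2, 0], msg_vec=[0, 2, 0]; VV[2]=max(VV[2],msg_vec) then VV[2][2]++ -> VV[2]=[2, 2, 3]
Event 5: LOCAL 1: VV[1][1]++ -> VV[1]=[0, 3, 0]
Event 6: SEND 2->0: VV[2][2]++ -> VV[2]=[2, 2, 4], msg_vec=[2, 2, 4]; VV[0]=max(VV[0],msg_vec) then VV[0][0]++ -> VV[0]=[3, 2, 4]
Event 7: SEND 2->1: VV[2][2]++ -> VV[2]=[2, 2, 5], msg_vec=[2, 2, 5]; VV[1]=max(VV[1],msg_vec) then VV[1][1]++ -> VV[1]=[2, 4, 5]
Event 8: LOCAL 1: VV[1][1]++ -> VV[1]=[2, 5, 5]
Event 2 stamp: [2, 0, 0]
Event 4 stamp: [0, 2, 0]
[2, 0, 0] <= [0, 2, 0]? False. Equal? False. Happens-before: False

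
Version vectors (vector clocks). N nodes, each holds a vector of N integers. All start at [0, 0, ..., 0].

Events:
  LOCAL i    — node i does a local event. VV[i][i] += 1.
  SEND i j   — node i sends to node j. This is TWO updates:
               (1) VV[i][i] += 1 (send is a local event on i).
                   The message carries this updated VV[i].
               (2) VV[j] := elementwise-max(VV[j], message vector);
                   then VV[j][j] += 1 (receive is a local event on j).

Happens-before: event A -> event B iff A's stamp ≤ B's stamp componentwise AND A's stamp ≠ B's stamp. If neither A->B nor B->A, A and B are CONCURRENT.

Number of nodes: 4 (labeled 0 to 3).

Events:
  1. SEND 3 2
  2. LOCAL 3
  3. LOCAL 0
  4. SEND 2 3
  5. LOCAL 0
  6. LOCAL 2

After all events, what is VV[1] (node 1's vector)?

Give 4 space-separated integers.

Initial: VV[0]=[0, 0, 0, 0]
Initial: VV[1]=[0, 0, 0, 0]
Initial: VV[2]=[0, 0, 0, 0]
Initial: VV[3]=[0, 0, 0, 0]
Event 1: SEND 3->2: VV[3][3]++ -> VV[3]=[0, 0, 0, 1], msg_vec=[0, 0, 0, 1]; VV[2]=max(VV[2],msg_vec) then VV[2][2]++ -> VV[2]=[0, 0, 1, 1]
Event 2: LOCAL 3: VV[3][3]++ -> VV[3]=[0, 0, 0, 2]
Event 3: LOCAL 0: VV[0][0]++ -> VV[0]=[1, 0, 0, 0]
Event 4: SEND 2->3: VV[2][2]++ -> VV[2]=[0, 0, 2, 1], msg_vec=[0, 0, 2, 1]; VV[3]=max(VV[3],msg_vec) then VV[3][3]++ -> VV[3]=[0, 0, 2, 3]
Event 5: LOCAL 0: VV[0][0]++ -> VV[0]=[2, 0, 0, 0]
Event 6: LOCAL 2: VV[2][2]++ -> VV[2]=[0, 0, 3, 1]
Final vectors: VV[0]=[2, 0, 0, 0]; VV[1]=[0, 0, 0, 0]; VV[2]=[0, 0, 3, 1]; VV[3]=[0, 0, 2, 3]

Answer: 0 0 0 0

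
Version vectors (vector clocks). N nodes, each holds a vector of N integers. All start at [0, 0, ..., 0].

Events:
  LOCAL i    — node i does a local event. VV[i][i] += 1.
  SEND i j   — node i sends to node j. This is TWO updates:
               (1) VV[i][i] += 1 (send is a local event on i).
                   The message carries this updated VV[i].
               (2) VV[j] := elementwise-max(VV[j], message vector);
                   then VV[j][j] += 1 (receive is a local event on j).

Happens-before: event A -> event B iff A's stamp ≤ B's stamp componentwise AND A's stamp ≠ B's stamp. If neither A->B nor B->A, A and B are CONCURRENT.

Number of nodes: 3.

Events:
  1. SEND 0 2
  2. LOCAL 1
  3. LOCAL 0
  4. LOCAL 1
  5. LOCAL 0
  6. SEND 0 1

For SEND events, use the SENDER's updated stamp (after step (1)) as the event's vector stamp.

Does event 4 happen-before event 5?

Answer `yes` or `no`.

Answer: no

Derivation:
Initial: VV[0]=[0, 0, 0]
Initial: VV[1]=[0, 0, 0]
Initial: VV[2]=[0, 0, 0]
Event 1: SEND 0->2: VV[0][0]++ -> VV[0]=[1, 0, 0], msg_vec=[1, 0, 0]; VV[2]=max(VV[2],msg_vec) then VV[2][2]++ -> VV[2]=[1, 0, 1]
Event 2: LOCAL 1: VV[1][1]++ -> VV[1]=[0, 1, 0]
Event 3: LOCAL 0: VV[0][0]++ -> VV[0]=[2, 0, 0]
Event 4: LOCAL 1: VV[1][1]++ -> VV[1]=[0, 2, 0]
Event 5: LOCAL 0: VV[0][0]++ -> VV[0]=[3, 0, 0]
Event 6: SEND 0->1: VV[0][0]++ -> VV[0]=[4, 0, 0], msg_vec=[4, 0, 0]; VV[1]=max(VV[1],msg_vec) then VV[1][1]++ -> VV[1]=[4, 3, 0]
Event 4 stamp: [0, 2, 0]
Event 5 stamp: [3, 0, 0]
[0, 2, 0] <= [3, 0, 0]? False. Equal? False. Happens-before: False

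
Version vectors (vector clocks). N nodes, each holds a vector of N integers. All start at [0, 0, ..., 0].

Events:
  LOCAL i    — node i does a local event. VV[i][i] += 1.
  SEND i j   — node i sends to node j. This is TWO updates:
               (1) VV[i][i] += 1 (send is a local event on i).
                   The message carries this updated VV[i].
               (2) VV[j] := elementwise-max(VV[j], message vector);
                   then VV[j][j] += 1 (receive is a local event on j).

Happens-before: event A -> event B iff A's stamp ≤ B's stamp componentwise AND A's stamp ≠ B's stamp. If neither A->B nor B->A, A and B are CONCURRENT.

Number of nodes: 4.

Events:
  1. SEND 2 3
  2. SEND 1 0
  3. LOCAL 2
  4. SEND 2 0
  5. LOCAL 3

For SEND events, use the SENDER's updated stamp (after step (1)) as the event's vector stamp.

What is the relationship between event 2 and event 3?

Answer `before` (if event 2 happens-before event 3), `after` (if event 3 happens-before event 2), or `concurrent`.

Initial: VV[0]=[0, 0, 0, 0]
Initial: VV[1]=[0, 0, 0, 0]
Initial: VV[2]=[0, 0, 0, 0]
Initial: VV[3]=[0, 0, 0, 0]
Event 1: SEND 2->3: VV[2][2]++ -> VV[2]=[0, 0, 1, 0], msg_vec=[0, 0, 1, 0]; VV[3]=max(VV[3],msg_vec) then VV[3][3]++ -> VV[3]=[0, 0, 1, 1]
Event 2: SEND 1->0: VV[1][1]++ -> VV[1]=[0, 1, 0, 0], msg_vec=[0, 1, 0, 0]; VV[0]=max(VV[0],msg_vec) then VV[0][0]++ -> VV[0]=[1, 1, 0, 0]
Event 3: LOCAL 2: VV[2][2]++ -> VV[2]=[0, 0, 2, 0]
Event 4: SEND 2->0: VV[2][2]++ -> VV[2]=[0, 0, 3, 0], msg_vec=[0, 0, 3, 0]; VV[0]=max(VV[0],msg_vec) then VV[0][0]++ -> VV[0]=[2, 1, 3, 0]
Event 5: LOCAL 3: VV[3][3]++ -> VV[3]=[0, 0, 1, 2]
Event 2 stamp: [0, 1, 0, 0]
Event 3 stamp: [0, 0, 2, 0]
[0, 1, 0, 0] <= [0, 0, 2, 0]? False
[0, 0, 2, 0] <= [0, 1, 0, 0]? False
Relation: concurrent

Answer: concurrent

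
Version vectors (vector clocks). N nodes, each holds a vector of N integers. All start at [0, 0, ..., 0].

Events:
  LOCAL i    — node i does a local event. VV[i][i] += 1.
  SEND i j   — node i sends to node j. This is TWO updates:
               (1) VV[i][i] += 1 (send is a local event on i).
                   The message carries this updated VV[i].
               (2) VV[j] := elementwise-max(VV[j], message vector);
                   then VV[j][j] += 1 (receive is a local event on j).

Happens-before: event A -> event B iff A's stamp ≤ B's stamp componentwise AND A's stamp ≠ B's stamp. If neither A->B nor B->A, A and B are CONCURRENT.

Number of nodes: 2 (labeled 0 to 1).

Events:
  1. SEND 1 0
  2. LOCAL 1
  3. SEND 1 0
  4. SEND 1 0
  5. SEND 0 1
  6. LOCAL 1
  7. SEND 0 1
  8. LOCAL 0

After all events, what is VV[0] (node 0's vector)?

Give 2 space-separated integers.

Initial: VV[0]=[0, 0]
Initial: VV[1]=[0, 0]
Event 1: SEND 1->0: VV[1][1]++ -> VV[1]=[0, 1], msg_vec=[0, 1]; VV[0]=max(VV[0],msg_vec) then VV[0][0]++ -> VV[0]=[1, 1]
Event 2: LOCAL 1: VV[1][1]++ -> VV[1]=[0, 2]
Event 3: SEND 1->0: VV[1][1]++ -> VV[1]=[0, 3], msg_vec=[0, 3]; VV[0]=max(VV[0],msg_vec) then VV[0][0]++ -> VV[0]=[2, 3]
Event 4: SEND 1->0: VV[1][1]++ -> VV[1]=[0, 4], msg_vec=[0, 4]; VV[0]=max(VV[0],msg_vec) then VV[0][0]++ -> VV[0]=[3, 4]
Event 5: SEND 0->1: VV[0][0]++ -> VV[0]=[4, 4], msg_vec=[4, 4]; VV[1]=max(VV[1],msg_vec) then VV[1][1]++ -> VV[1]=[4, 5]
Event 6: LOCAL 1: VV[1][1]++ -> VV[1]=[4, 6]
Event 7: SEND 0->1: VV[0][0]++ -> VV[0]=[5, 4], msg_vec=[5, 4]; VV[1]=max(VV[1],msg_vec) then VV[1][1]++ -> VV[1]=[5, 7]
Event 8: LOCAL 0: VV[0][0]++ -> VV[0]=[6, 4]
Final vectors: VV[0]=[6, 4]; VV[1]=[5, 7]

Answer: 6 4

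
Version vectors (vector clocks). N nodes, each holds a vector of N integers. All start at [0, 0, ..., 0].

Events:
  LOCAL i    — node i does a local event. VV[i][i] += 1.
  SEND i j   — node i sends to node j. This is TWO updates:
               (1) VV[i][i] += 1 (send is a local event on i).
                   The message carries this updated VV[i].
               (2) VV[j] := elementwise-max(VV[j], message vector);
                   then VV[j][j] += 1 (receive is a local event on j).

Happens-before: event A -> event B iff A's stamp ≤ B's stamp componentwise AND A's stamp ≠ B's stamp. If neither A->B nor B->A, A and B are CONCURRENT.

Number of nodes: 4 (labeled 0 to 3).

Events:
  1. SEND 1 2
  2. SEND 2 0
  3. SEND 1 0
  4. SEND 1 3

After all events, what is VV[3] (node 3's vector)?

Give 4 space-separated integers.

Answer: 0 3 0 1

Derivation:
Initial: VV[0]=[0, 0, 0, 0]
Initial: VV[1]=[0, 0, 0, 0]
Initial: VV[2]=[0, 0, 0, 0]
Initial: VV[3]=[0, 0, 0, 0]
Event 1: SEND 1->2: VV[1][1]++ -> VV[1]=[0, 1, 0, 0], msg_vec=[0, 1, 0, 0]; VV[2]=max(VV[2],msg_vec) then VV[2][2]++ -> VV[2]=[0, 1, 1, 0]
Event 2: SEND 2->0: VV[2][2]++ -> VV[2]=[0, 1, 2, 0], msg_vec=[0, 1, 2, 0]; VV[0]=max(VV[0],msg_vec) then VV[0][0]++ -> VV[0]=[1, 1, 2, 0]
Event 3: SEND 1->0: VV[1][1]++ -> VV[1]=[0, 2, 0, 0], msg_vec=[0, 2, 0, 0]; VV[0]=max(VV[0],msg_vec) then VV[0][0]++ -> VV[0]=[2, 2, 2, 0]
Event 4: SEND 1->3: VV[1][1]++ -> VV[1]=[0, 3, 0, 0], msg_vec=[0, 3, 0, 0]; VV[3]=max(VV[3],msg_vec) then VV[3][3]++ -> VV[3]=[0, 3, 0, 1]
Final vectors: VV[0]=[2, 2, 2, 0]; VV[1]=[0, 3, 0, 0]; VV[2]=[0, 1, 2, 0]; VV[3]=[0, 3, 0, 1]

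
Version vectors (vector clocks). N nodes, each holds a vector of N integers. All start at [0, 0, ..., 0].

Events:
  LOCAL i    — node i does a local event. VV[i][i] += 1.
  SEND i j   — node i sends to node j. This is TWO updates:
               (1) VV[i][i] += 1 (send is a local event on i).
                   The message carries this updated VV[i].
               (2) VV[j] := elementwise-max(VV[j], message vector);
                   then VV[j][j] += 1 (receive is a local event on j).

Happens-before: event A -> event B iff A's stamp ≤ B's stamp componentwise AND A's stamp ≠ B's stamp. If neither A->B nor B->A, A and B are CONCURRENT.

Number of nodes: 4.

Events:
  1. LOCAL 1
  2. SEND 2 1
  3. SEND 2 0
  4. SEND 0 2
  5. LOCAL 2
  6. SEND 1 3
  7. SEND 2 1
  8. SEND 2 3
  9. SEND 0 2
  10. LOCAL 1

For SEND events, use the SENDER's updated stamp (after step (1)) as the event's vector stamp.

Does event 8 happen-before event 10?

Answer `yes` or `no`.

Initial: VV[0]=[0, 0, 0, 0]
Initial: VV[1]=[0, 0, 0, 0]
Initial: VV[2]=[0, 0, 0, 0]
Initial: VV[3]=[0, 0, 0, 0]
Event 1: LOCAL 1: VV[1][1]++ -> VV[1]=[0, 1, 0, 0]
Event 2: SEND 2->1: VV[2][2]++ -> VV[2]=[0, 0, 1, 0], msg_vec=[0, 0, 1, 0]; VV[1]=max(VV[1],msg_vec) then VV[1][1]++ -> VV[1]=[0, 2, 1, 0]
Event 3: SEND 2->0: VV[2][2]++ -> VV[2]=[0, 0, 2, 0], msg_vec=[0, 0, 2, 0]; VV[0]=max(VV[0],msg_vec) then VV[0][0]++ -> VV[0]=[1, 0, 2, 0]
Event 4: SEND 0->2: VV[0][0]++ -> VV[0]=[2, 0, 2, 0], msg_vec=[2, 0, 2, 0]; VV[2]=max(VV[2],msg_vec) then VV[2][2]++ -> VV[2]=[2, 0, 3, 0]
Event 5: LOCAL 2: VV[2][2]++ -> VV[2]=[2, 0, 4, 0]
Event 6: SEND 1->3: VV[1][1]++ -> VV[1]=[0, 3, 1, 0], msg_vec=[0, 3, 1, 0]; VV[3]=max(VV[3],msg_vec) then VV[3][3]++ -> VV[3]=[0, 3, 1, 1]
Event 7: SEND 2->1: VV[2][2]++ -> VV[2]=[2, 0, 5, 0], msg_vec=[2, 0, 5, 0]; VV[1]=max(VV[1],msg_vec) then VV[1][1]++ -> VV[1]=[2, 4, 5, 0]
Event 8: SEND 2->3: VV[2][2]++ -> VV[2]=[2, 0, 6, 0], msg_vec=[2, 0, 6, 0]; VV[3]=max(VV[3],msg_vec) then VV[3][3]++ -> VV[3]=[2, 3, 6, 2]
Event 9: SEND 0->2: VV[0][0]++ -> VV[0]=[3, 0, 2, 0], msg_vec=[3, 0, 2, 0]; VV[2]=max(VV[2],msg_vec) then VV[2][2]++ -> VV[2]=[3, 0, 7, 0]
Event 10: LOCAL 1: VV[1][1]++ -> VV[1]=[2, 5, 5, 0]
Event 8 stamp: [2, 0, 6, 0]
Event 10 stamp: [2, 5, 5, 0]
[2, 0, 6, 0] <= [2, 5, 5, 0]? False. Equal? False. Happens-before: False

Answer: no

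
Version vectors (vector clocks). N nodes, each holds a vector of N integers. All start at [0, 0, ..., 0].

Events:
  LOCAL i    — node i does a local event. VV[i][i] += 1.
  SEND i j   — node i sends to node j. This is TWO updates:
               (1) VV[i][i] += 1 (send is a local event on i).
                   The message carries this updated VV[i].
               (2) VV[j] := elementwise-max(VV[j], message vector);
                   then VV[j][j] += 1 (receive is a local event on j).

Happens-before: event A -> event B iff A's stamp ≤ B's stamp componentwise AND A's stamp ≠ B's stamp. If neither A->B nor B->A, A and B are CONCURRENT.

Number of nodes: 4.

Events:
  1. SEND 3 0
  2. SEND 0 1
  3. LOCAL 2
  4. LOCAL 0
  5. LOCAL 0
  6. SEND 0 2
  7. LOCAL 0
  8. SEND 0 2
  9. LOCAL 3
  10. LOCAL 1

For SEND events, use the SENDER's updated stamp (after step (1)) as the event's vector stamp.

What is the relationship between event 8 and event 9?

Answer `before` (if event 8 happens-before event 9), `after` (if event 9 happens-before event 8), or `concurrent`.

Answer: concurrent

Derivation:
Initial: VV[0]=[0, 0, 0, 0]
Initial: VV[1]=[0, 0, 0, 0]
Initial: VV[2]=[0, 0, 0, 0]
Initial: VV[3]=[0, 0, 0, 0]
Event 1: SEND 3->0: VV[3][3]++ -> VV[3]=[0, 0, 0, 1], msg_vec=[0, 0, 0, 1]; VV[0]=max(VV[0],msg_vec) then VV[0][0]++ -> VV[0]=[1, 0, 0, 1]
Event 2: SEND 0->1: VV[0][0]++ -> VV[0]=[2, 0, 0, 1], msg_vec=[2, 0, 0, 1]; VV[1]=max(VV[1],msg_vec) then VV[1][1]++ -> VV[1]=[2, 1, 0, 1]
Event 3: LOCAL 2: VV[2][2]++ -> VV[2]=[0, 0, 1, 0]
Event 4: LOCAL 0: VV[0][0]++ -> VV[0]=[3, 0, 0, 1]
Event 5: LOCAL 0: VV[0][0]++ -> VV[0]=[4, 0, 0, 1]
Event 6: SEND 0->2: VV[0][0]++ -> VV[0]=[5, 0, 0, 1], msg_vec=[5, 0, 0, 1]; VV[2]=max(VV[2],msg_vec) then VV[2][2]++ -> VV[2]=[5, 0, 2, 1]
Event 7: LOCAL 0: VV[0][0]++ -> VV[0]=[6, 0, 0, 1]
Event 8: SEND 0->2: VV[0][0]++ -> VV[0]=[7, 0, 0, 1], msg_vec=[7, 0, 0, 1]; VV[2]=max(VV[2],msg_vec) then VV[2][2]++ -> VV[2]=[7, 0, 3, 1]
Event 9: LOCAL 3: VV[3][3]++ -> VV[3]=[0, 0, 0, 2]
Event 10: LOCAL 1: VV[1][1]++ -> VV[1]=[2, 2, 0, 1]
Event 8 stamp: [7, 0, 0, 1]
Event 9 stamp: [0, 0, 0, 2]
[7, 0, 0, 1] <= [0, 0, 0, 2]? False
[0, 0, 0, 2] <= [7, 0, 0, 1]? False
Relation: concurrent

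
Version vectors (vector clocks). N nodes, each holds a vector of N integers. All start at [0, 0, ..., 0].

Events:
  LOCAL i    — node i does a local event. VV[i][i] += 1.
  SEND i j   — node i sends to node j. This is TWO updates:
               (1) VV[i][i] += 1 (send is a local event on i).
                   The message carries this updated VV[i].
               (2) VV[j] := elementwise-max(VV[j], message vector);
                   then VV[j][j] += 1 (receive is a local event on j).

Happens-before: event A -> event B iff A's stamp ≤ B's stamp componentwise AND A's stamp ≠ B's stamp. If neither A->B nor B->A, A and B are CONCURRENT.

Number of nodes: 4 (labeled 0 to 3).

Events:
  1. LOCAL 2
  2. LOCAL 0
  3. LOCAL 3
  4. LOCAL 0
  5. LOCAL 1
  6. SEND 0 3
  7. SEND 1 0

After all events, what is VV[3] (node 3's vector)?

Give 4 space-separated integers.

Answer: 3 0 0 2

Derivation:
Initial: VV[0]=[0, 0, 0, 0]
Initial: VV[1]=[0, 0, 0, 0]
Initial: VV[2]=[0, 0, 0, 0]
Initial: VV[3]=[0, 0, 0, 0]
Event 1: LOCAL 2: VV[2][2]++ -> VV[2]=[0, 0, 1, 0]
Event 2: LOCAL 0: VV[0][0]++ -> VV[0]=[1, 0, 0, 0]
Event 3: LOCAL 3: VV[3][3]++ -> VV[3]=[0, 0, 0, 1]
Event 4: LOCAL 0: VV[0][0]++ -> VV[0]=[2, 0, 0, 0]
Event 5: LOCAL 1: VV[1][1]++ -> VV[1]=[0, 1, 0, 0]
Event 6: SEND 0->3: VV[0][0]++ -> VV[0]=[3, 0, 0, 0], msg_vec=[3, 0, 0, 0]; VV[3]=max(VV[3],msg_vec) then VV[3][3]++ -> VV[3]=[3, 0, 0, 2]
Event 7: SEND 1->0: VV[1][1]++ -> VV[1]=[0, 2, 0, 0], msg_vec=[0, 2, 0, 0]; VV[0]=max(VV[0],msg_vec) then VV[0][0]++ -> VV[0]=[4, 2, 0, 0]
Final vectors: VV[0]=[4, 2, 0, 0]; VV[1]=[0, 2, 0, 0]; VV[2]=[0, 0, 1, 0]; VV[3]=[3, 0, 0, 2]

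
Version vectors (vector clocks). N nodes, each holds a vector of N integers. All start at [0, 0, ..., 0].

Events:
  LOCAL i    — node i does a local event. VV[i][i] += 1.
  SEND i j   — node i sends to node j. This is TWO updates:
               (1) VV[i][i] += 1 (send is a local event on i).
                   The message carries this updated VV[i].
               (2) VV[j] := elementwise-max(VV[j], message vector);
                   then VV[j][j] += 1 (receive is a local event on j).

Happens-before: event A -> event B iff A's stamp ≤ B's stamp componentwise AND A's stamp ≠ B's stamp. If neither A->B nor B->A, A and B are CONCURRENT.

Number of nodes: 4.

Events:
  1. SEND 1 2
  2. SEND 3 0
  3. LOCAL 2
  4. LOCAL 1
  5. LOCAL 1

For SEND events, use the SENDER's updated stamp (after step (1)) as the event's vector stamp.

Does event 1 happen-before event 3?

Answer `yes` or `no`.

Answer: yes

Derivation:
Initial: VV[0]=[0, 0, 0, 0]
Initial: VV[1]=[0, 0, 0, 0]
Initial: VV[2]=[0, 0, 0, 0]
Initial: VV[3]=[0, 0, 0, 0]
Event 1: SEND 1->2: VV[1][1]++ -> VV[1]=[0, 1, 0, 0], msg_vec=[0, 1, 0, 0]; VV[2]=max(VV[2],msg_vec) then VV[2][2]++ -> VV[2]=[0, 1, 1, 0]
Event 2: SEND 3->0: VV[3][3]++ -> VV[3]=[0, 0, 0, 1], msg_vec=[0, 0, 0, 1]; VV[0]=max(VV[0],msg_vec) then VV[0][0]++ -> VV[0]=[1, 0, 0, 1]
Event 3: LOCAL 2: VV[2][2]++ -> VV[2]=[0, 1, 2, 0]
Event 4: LOCAL 1: VV[1][1]++ -> VV[1]=[0, 2, 0, 0]
Event 5: LOCAL 1: VV[1][1]++ -> VV[1]=[0, 3, 0, 0]
Event 1 stamp: [0, 1, 0, 0]
Event 3 stamp: [0, 1, 2, 0]
[0, 1, 0, 0] <= [0, 1, 2, 0]? True. Equal? False. Happens-before: True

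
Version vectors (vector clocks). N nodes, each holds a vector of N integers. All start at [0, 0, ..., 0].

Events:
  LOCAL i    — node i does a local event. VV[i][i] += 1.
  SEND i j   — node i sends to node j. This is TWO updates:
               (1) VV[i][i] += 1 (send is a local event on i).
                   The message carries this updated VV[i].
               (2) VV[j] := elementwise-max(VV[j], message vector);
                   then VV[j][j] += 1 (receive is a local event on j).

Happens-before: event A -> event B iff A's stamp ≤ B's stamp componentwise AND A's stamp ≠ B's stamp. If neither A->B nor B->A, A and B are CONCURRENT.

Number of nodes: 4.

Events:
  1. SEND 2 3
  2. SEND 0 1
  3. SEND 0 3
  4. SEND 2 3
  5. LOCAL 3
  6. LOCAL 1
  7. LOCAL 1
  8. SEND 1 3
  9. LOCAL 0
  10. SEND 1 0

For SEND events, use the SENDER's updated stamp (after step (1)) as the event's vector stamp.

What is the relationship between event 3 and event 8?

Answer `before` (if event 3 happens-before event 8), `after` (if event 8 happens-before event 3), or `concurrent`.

Initial: VV[0]=[0, 0, 0, 0]
Initial: VV[1]=[0, 0, 0, 0]
Initial: VV[2]=[0, 0, 0, 0]
Initial: VV[3]=[0, 0, 0, 0]
Event 1: SEND 2->3: VV[2][2]++ -> VV[2]=[0, 0, 1, 0], msg_vec=[0, 0, 1, 0]; VV[3]=max(VV[3],msg_vec) then VV[3][3]++ -> VV[3]=[0, 0, 1, 1]
Event 2: SEND 0->1: VV[0][0]++ -> VV[0]=[1, 0, 0, 0], msg_vec=[1, 0, 0, 0]; VV[1]=max(VV[1],msg_vec) then VV[1][1]++ -> VV[1]=[1, 1, 0, 0]
Event 3: SEND 0->3: VV[0][0]++ -> VV[0]=[2, 0, 0, 0], msg_vec=[2, 0, 0, 0]; VV[3]=max(VV[3],msg_vec) then VV[3][3]++ -> VV[3]=[2, 0, 1, 2]
Event 4: SEND 2->3: VV[2][2]++ -> VV[2]=[0, 0, 2, 0], msg_vec=[0, 0, 2, 0]; VV[3]=max(VV[3],msg_vec) then VV[3][3]++ -> VV[3]=[2, 0, 2, 3]
Event 5: LOCAL 3: VV[3][3]++ -> VV[3]=[2, 0, 2, 4]
Event 6: LOCAL 1: VV[1][1]++ -> VV[1]=[1, 2, 0, 0]
Event 7: LOCAL 1: VV[1][1]++ -> VV[1]=[1, 3, 0, 0]
Event 8: SEND 1->3: VV[1][1]++ -> VV[1]=[1, 4, 0, 0], msg_vec=[1, 4, 0, 0]; VV[3]=max(VV[3],msg_vec) then VV[3][3]++ -> VV[3]=[2, 4, 2, 5]
Event 9: LOCAL 0: VV[0][0]++ -> VV[0]=[3, 0, 0, 0]
Event 10: SEND 1->0: VV[1][1]++ -> VV[1]=[1, 5, 0, 0], msg_vec=[1, 5, 0, 0]; VV[0]=max(VV[0],msg_vec) then VV[0][0]++ -> VV[0]=[4, 5, 0, 0]
Event 3 stamp: [2, 0, 0, 0]
Event 8 stamp: [1, 4, 0, 0]
[2, 0, 0, 0] <= [1, 4, 0, 0]? False
[1, 4, 0, 0] <= [2, 0, 0, 0]? False
Relation: concurrent

Answer: concurrent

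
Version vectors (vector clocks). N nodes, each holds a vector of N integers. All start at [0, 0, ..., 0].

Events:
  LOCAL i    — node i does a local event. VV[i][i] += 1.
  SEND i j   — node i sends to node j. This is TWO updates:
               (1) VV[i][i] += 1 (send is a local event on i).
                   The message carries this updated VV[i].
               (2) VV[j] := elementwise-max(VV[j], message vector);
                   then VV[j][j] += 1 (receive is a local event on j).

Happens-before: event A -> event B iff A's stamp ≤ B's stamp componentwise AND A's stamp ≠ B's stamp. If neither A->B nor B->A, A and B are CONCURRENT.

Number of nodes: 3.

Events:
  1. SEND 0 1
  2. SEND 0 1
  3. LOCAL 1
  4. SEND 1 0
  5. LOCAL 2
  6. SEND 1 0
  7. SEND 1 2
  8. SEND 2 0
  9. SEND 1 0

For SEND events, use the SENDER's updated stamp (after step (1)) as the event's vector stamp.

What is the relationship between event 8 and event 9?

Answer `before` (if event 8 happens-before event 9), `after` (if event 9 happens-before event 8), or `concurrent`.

Answer: concurrent

Derivation:
Initial: VV[0]=[0, 0, 0]
Initial: VV[1]=[0, 0, 0]
Initial: VV[2]=[0, 0, 0]
Event 1: SEND 0->1: VV[0][0]++ -> VV[0]=[1, 0, 0], msg_vec=[1, 0, 0]; VV[1]=max(VV[1],msg_vec) then VV[1][1]++ -> VV[1]=[1, 1, 0]
Event 2: SEND 0->1: VV[0][0]++ -> VV[0]=[2, 0, 0], msg_vec=[2, 0, 0]; VV[1]=max(VV[1],msg_vec) then VV[1][1]++ -> VV[1]=[2, 2, 0]
Event 3: LOCAL 1: VV[1][1]++ -> VV[1]=[2, 3, 0]
Event 4: SEND 1->0: VV[1][1]++ -> VV[1]=[2, 4, 0], msg_vec=[2, 4, 0]; VV[0]=max(VV[0],msg_vec) then VV[0][0]++ -> VV[0]=[3, 4, 0]
Event 5: LOCAL 2: VV[2][2]++ -> VV[2]=[0, 0, 1]
Event 6: SEND 1->0: VV[1][1]++ -> VV[1]=[2, 5, 0], msg_vec=[2, 5, 0]; VV[0]=max(VV[0],msg_vec) then VV[0][0]++ -> VV[0]=[4, 5, 0]
Event 7: SEND 1->2: VV[1][1]++ -> VV[1]=[2, 6, 0], msg_vec=[2, 6, 0]; VV[2]=max(VV[2],msg_vec) then VV[2][2]++ -> VV[2]=[2, 6, 2]
Event 8: SEND 2->0: VV[2][2]++ -> VV[2]=[2, 6, 3], msg_vec=[2, 6, 3]; VV[0]=max(VV[0],msg_vec) then VV[0][0]++ -> VV[0]=[5, 6, 3]
Event 9: SEND 1->0: VV[1][1]++ -> VV[1]=[2, 7, 0], msg_vec=[2, 7, 0]; VV[0]=max(VV[0],msg_vec) then VV[0][0]++ -> VV[0]=[6, 7, 3]
Event 8 stamp: [2, 6, 3]
Event 9 stamp: [2, 7, 0]
[2, 6, 3] <= [2, 7, 0]? False
[2, 7, 0] <= [2, 6, 3]? False
Relation: concurrent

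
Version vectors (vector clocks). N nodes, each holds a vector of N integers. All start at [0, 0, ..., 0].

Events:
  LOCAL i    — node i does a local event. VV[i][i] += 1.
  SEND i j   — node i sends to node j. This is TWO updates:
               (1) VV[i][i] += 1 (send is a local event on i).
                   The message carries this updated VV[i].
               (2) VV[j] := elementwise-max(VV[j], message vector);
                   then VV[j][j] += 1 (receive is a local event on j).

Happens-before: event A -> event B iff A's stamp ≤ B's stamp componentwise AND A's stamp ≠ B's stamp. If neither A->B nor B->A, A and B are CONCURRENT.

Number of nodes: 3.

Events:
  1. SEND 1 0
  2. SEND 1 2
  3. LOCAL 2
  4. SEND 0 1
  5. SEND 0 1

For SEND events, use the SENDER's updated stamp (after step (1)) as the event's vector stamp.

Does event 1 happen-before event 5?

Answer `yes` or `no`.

Answer: yes

Derivation:
Initial: VV[0]=[0, 0, 0]
Initial: VV[1]=[0, 0, 0]
Initial: VV[2]=[0, 0, 0]
Event 1: SEND 1->0: VV[1][1]++ -> VV[1]=[0, 1, 0], msg_vec=[0, 1, 0]; VV[0]=max(VV[0],msg_vec) then VV[0][0]++ -> VV[0]=[1, 1, 0]
Event 2: SEND 1->2: VV[1][1]++ -> VV[1]=[0, 2, 0], msg_vec=[0, 2, 0]; VV[2]=max(VV[2],msg_vec) then VV[2][2]++ -> VV[2]=[0, 2, 1]
Event 3: LOCAL 2: VV[2][2]++ -> VV[2]=[0, 2, 2]
Event 4: SEND 0->1: VV[0][0]++ -> VV[0]=[2, 1, 0], msg_vec=[2, 1, 0]; VV[1]=max(VV[1],msg_vec) then VV[1][1]++ -> VV[1]=[2, 3, 0]
Event 5: SEND 0->1: VV[0][0]++ -> VV[0]=[3, 1, 0], msg_vec=[3, 1, 0]; VV[1]=max(VV[1],msg_vec) then VV[1][1]++ -> VV[1]=[3, 4, 0]
Event 1 stamp: [0, 1, 0]
Event 5 stamp: [3, 1, 0]
[0, 1, 0] <= [3, 1, 0]? True. Equal? False. Happens-before: True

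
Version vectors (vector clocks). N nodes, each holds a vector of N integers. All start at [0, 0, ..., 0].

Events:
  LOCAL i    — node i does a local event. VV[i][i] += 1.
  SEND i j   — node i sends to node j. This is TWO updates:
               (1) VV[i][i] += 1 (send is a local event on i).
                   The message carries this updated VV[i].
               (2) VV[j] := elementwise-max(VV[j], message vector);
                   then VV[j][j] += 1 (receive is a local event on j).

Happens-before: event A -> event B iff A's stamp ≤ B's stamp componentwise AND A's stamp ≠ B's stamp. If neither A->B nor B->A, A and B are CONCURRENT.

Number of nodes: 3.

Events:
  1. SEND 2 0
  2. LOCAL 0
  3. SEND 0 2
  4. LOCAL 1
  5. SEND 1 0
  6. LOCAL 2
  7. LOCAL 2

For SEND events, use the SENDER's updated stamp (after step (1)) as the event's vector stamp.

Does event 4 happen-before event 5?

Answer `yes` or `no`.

Initial: VV[0]=[0, 0, 0]
Initial: VV[1]=[0, 0, 0]
Initial: VV[2]=[0, 0, 0]
Event 1: SEND 2->0: VV[2][2]++ -> VV[2]=[0, 0, 1], msg_vec=[0, 0, 1]; VV[0]=max(VV[0],msg_vec) then VV[0][0]++ -> VV[0]=[1, 0, 1]
Event 2: LOCAL 0: VV[0][0]++ -> VV[0]=[2, 0, 1]
Event 3: SEND 0->2: VV[0][0]++ -> VV[0]=[3, 0, 1], msg_vec=[3, 0, 1]; VV[2]=max(VV[2],msg_vec) then VV[2][2]++ -> VV[2]=[3, 0, 2]
Event 4: LOCAL 1: VV[1][1]++ -> VV[1]=[0, 1, 0]
Event 5: SEND 1->0: VV[1][1]++ -> VV[1]=[0, 2, 0], msg_vec=[0, 2, 0]; VV[0]=max(VV[0],msg_vec) then VV[0][0]++ -> VV[0]=[4, 2, 1]
Event 6: LOCAL 2: VV[2][2]++ -> VV[2]=[3, 0, 3]
Event 7: LOCAL 2: VV[2][2]++ -> VV[2]=[3, 0, 4]
Event 4 stamp: [0, 1, 0]
Event 5 stamp: [0, 2, 0]
[0, 1, 0] <= [0, 2, 0]? True. Equal? False. Happens-before: True

Answer: yes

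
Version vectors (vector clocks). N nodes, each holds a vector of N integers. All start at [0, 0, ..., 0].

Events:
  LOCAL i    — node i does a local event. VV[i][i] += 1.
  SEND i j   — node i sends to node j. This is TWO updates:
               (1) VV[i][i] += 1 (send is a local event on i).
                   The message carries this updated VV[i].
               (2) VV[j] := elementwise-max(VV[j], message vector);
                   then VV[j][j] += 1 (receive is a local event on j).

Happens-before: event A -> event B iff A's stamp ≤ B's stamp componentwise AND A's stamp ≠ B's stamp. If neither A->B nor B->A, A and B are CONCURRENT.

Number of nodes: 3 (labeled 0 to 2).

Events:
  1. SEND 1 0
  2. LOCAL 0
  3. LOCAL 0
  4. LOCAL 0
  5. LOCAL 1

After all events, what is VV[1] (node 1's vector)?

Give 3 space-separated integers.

Initial: VV[0]=[0, 0, 0]
Initial: VV[1]=[0, 0, 0]
Initial: VV[2]=[0, 0, 0]
Event 1: SEND 1->0: VV[1][1]++ -> VV[1]=[0, 1, 0], msg_vec=[0, 1, 0]; VV[0]=max(VV[0],msg_vec) then VV[0][0]++ -> VV[0]=[1, 1, 0]
Event 2: LOCAL 0: VV[0][0]++ -> VV[0]=[2, 1, 0]
Event 3: LOCAL 0: VV[0][0]++ -> VV[0]=[3, 1, 0]
Event 4: LOCAL 0: VV[0][0]++ -> VV[0]=[4, 1, 0]
Event 5: LOCAL 1: VV[1][1]++ -> VV[1]=[0, 2, 0]
Final vectors: VV[0]=[4, 1, 0]; VV[1]=[0, 2, 0]; VV[2]=[0, 0, 0]

Answer: 0 2 0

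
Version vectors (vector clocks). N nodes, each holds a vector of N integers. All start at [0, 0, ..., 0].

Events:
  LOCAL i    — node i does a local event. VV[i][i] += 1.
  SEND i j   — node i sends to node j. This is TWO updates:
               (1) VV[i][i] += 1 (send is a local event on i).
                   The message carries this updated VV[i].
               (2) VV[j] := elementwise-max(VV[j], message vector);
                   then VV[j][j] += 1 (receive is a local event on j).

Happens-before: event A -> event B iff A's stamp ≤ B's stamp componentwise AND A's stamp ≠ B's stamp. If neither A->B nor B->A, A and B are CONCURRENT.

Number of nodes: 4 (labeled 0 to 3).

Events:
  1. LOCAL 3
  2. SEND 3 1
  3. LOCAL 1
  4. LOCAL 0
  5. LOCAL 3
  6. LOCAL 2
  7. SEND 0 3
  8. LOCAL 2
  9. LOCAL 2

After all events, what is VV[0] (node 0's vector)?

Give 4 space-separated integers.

Answer: 2 0 0 0

Derivation:
Initial: VV[0]=[0, 0, 0, 0]
Initial: VV[1]=[0, 0, 0, 0]
Initial: VV[2]=[0, 0, 0, 0]
Initial: VV[3]=[0, 0, 0, 0]
Event 1: LOCAL 3: VV[3][3]++ -> VV[3]=[0, 0, 0, 1]
Event 2: SEND 3->1: VV[3][3]++ -> VV[3]=[0, 0, 0, 2], msg_vec=[0, 0, 0, 2]; VV[1]=max(VV[1],msg_vec) then VV[1][1]++ -> VV[1]=[0, 1, 0, 2]
Event 3: LOCAL 1: VV[1][1]++ -> VV[1]=[0, 2, 0, 2]
Event 4: LOCAL 0: VV[0][0]++ -> VV[0]=[1, 0, 0, 0]
Event 5: LOCAL 3: VV[3][3]++ -> VV[3]=[0, 0, 0, 3]
Event 6: LOCAL 2: VV[2][2]++ -> VV[2]=[0, 0, 1, 0]
Event 7: SEND 0->3: VV[0][0]++ -> VV[0]=[2, 0, 0, 0], msg_vec=[2, 0, 0, 0]; VV[3]=max(VV[3],msg_vec) then VV[3][3]++ -> VV[3]=[2, 0, 0, 4]
Event 8: LOCAL 2: VV[2][2]++ -> VV[2]=[0, 0, 2, 0]
Event 9: LOCAL 2: VV[2][2]++ -> VV[2]=[0, 0, 3, 0]
Final vectors: VV[0]=[2, 0, 0, 0]; VV[1]=[0, 2, 0, 2]; VV[2]=[0, 0, 3, 0]; VV[3]=[2, 0, 0, 4]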